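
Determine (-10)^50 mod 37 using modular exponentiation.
Using Fermat: (-10)^{36} ≡ 1 (mod 37). 50 ≡ 14 (mod 36). So (-10)^{50} ≡ (-10)^{14} ≡ 26 (mod 37)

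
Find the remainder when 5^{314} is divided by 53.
By Fermat: 5^{52} ≡ 1 (mod 53). 314 = 6×52 + 2. So 5^{314} ≡ 5^{2} ≡ 25 (mod 53)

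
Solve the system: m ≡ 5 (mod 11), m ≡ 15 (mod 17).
M = 11 × 17 = 187. M₁ = 17, y₁ ≡ 2 (mod 11). M₂ = 11, y₂ ≡ 14 (mod 17). m = 5×17×2 + 15×11×14 ≡ 49 (mod 187)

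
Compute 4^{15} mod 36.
28

Using successive squaring:
Binary expansion of 15: 1111
Powers of 4 mod 36 (each is the square of the previous):
  4^1 ≡ 4 (mod 36)
  4^2 ≡ 4² = 16 ≡ 16 (mod 36)
  4^4 ≡ 16² = 256 ≡ 4 (mod 36)
  4^8 ≡ 4² = 16 ≡ 16 (mod 36)
15 = 8 + 4 + 2 + 1, so 4^15 = 4^8 × 4^4 × 4^2 × 4^1 ≡ 16 × 4 × 16 × 4 (mod 36)
Multiplying step by step:
  16 × 4 = 64 ≡ 28 (mod 36)
  28 × 16 = 448 ≡ 16 (mod 36)
  16 × 4 = 64 ≡ 28 (mod 36)
Result: 4^15 ≡ 28 (mod 36)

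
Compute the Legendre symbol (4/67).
(4/67) = 4^{33} mod 67 = 1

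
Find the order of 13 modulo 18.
Powers of 13 mod 18: 13^1≡13, 13^2≡7, 13^3≡1. Order = 3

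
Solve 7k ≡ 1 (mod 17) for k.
5

Using Extended Euclidean Algorithm:
gcd(7, 17) = 1
Bezout coefficients: 7 × 5 + 17 × -2 = 1
So 7 × 5 ≡ 1 (mod 17)
The inverse is 5 mod 17 = 5
Verification: 7 × 5 = 35 = 2 × 17 + 1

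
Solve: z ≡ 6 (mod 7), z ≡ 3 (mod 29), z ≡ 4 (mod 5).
M = 7 × 29 × 5 = 1015. M₁ = 145, y₁ ≡ 3 (mod 7). M₂ = 35, y₂ ≡ 5 (mod 29). M₃ = 203, y₃ ≡ 2 (mod 5). z = 6×145×3 + 3×35×5 + 4×203×2 ≡ 699 (mod 1015)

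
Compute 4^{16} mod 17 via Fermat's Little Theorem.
1

By Fermat's Little Theorem, a^(p-1) ≡ 1 (mod p) for prime p and gcd(a, p) = 1
Here p = 17, so 4^16 ≡ 1 (mod 17)
We can reduce the exponent: 16 mod 16 = 0
So 4^16 ≡ 4^0 (mod 17)
Computing: 4^0 mod 17 = 1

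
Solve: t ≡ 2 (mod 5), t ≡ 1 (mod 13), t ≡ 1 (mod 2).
M = 5 × 13 × 2 = 130. M₁ = 26, y₁ ≡ 1 (mod 5). M₂ = 10, y₂ ≡ 4 (mod 13). M₃ = 65, y₃ ≡ 1 (mod 2). t = 2×26×1 + 1×10×4 + 1×65×1 ≡ 27 (mod 130)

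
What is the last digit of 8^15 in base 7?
Using Fermat: 8^{6} ≡ 1 (mod 7). 15 ≡ 3 (mod 6). So 8^{15} ≡ 8^{3} ≡ 1 (mod 7)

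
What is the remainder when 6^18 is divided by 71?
Using repeated squaring. 18 = 16 + 2 (binary 10010). Repeated squaring mod 71: 6^1 ≡ 6; 6^2 ≡ 6² = 36 ≡ 36; 6^4 ≡ 36² = 1296 ≡ 18; 6^8 ≡ 18² = 324 ≡ 40; 6^16 ≡ 40² = 1600 ≡ 38. Multiply: 6^18 = 6^16 × 6^2 ≡ 38 × 36 (mod 71): 38 × 36 = 1368 ≡ 19. So 6^18 ≡ 19 (mod 71).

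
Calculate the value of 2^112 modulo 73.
Using Fermat: 2^{72} ≡ 1 (mod 73). 112 ≡ 40 (mod 72). So 2^{112} ≡ 2^{40} ≡ 16 (mod 73)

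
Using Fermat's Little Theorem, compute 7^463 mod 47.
By Fermat: 7^{46} ≡ 1 (mod 47). 463 ≡ 3 (mod 46). So 7^{463} ≡ 7^{3} ≡ 14 (mod 47)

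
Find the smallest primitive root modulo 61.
p - 1 = 60 has prime divisors 2, 3, 5. h is a primitive root mod 61 iff h^(60/q) ≢ 1 (mod 61) for each such q.
h = 2: 2^30 ≡ 60, 2^20 ≡ 47, 2^12 ≡ 9 (mod 61); none is 1, so 2 has order 60 and is a primitive root.
The smallest primitive root mod 61 is g = 2.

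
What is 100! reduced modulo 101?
By Wilson's theorem, (100)! ≡ -1 ≡ 100 (mod 101)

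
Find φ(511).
432

Prime factorization: 511 = 7 × 73
Using the formula φ(n) = n × Π(1 - 1/p) for each prime factor p:
φ(511) = 511 × (1 - 1/7) × (1 - 1/73)
φ(511) = 432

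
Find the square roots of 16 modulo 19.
The square roots of 16 mod 19 are 4 and 15. Verify: 4² = 16 ≡ 16 (mod 19)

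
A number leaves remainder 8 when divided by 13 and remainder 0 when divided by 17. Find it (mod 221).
M = 13 × 17 = 221. M₁ = 17, y₁ ≡ 10 (mod 13). M₂ = 13, y₂ ≡ 4 (mod 17). k = 8×17×10 + 0×13×4 ≡ 34 (mod 221)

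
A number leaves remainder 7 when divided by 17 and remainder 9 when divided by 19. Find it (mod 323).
M = 17 × 19 = 323. M₁ = 19, y₁ ≡ 9 (mod 17). M₂ = 17, y₂ ≡ 9 (mod 19). y = 7×19×9 + 9×17×9 ≡ 313 (mod 323)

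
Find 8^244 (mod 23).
Using Fermat: 8^{22} ≡ 1 (mod 23). 244 ≡ 2 (mod 22). So 8^{244} ≡ 8^{2} ≡ 18 (mod 23)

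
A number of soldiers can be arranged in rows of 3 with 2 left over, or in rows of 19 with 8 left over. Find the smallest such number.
M = 3 × 19 = 57. M₁ = 19, y₁ ≡ 1 (mod 3). M₂ = 3, y₂ ≡ 13 (mod 19). t = 2×19×1 + 8×3×13 ≡ 8 (mod 57). The smallest positive such number is 8.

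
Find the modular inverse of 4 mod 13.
4^(-1) ≡ 10 (mod 13). Verification: 4 × 10 = 40 ≡ 1 (mod 13)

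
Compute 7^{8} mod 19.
11

Using successive squaring:
Binary expansion of 8: 1000
Powers of 7 mod 19 (each is the square of the previous):
  7^1 ≡ 7 (mod 19)
  7^2 ≡ 7² = 49 ≡ 11 (mod 19)
  7^4 ≡ 11² = 121 ≡ 7 (mod 19)
  7^8 ≡ 7² = 49 ≡ 11 (mod 19)
8 is a power of 2, so 7^8 is the last square: ≡ 11 (mod 19)
Result: 7^8 ≡ 11 (mod 19)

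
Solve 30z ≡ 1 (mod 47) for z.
30^(-1) ≡ 11 (mod 47). Verification: 30 × 11 = 330 ≡ 1 (mod 47)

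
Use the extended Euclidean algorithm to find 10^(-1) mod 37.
Extended GCD: 10(-11) + 37(3) = 1. So 10^(-1) ≡ 26 ≡ 26 (mod 37). Verify: 10 × 26 = 260 ≡ 1 (mod 37)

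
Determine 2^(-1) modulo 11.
2^(-1) ≡ 6 (mod 11). Verification: 2 × 6 = 12 ≡ 1 (mod 11)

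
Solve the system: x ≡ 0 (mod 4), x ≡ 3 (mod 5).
M = 4 × 5 = 20. M₁ = 5, y₁ ≡ 1 (mod 4). M₂ = 4, y₂ ≡ 4 (mod 5). x = 0×5×1 + 3×4×4 ≡ 8 (mod 20)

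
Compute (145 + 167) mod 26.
0

(145 + 167) = 312
312 mod 26 = 0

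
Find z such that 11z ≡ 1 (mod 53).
11^(-1) ≡ 29 (mod 53). Verification: 11 × 29 = 319 ≡ 1 (mod 53)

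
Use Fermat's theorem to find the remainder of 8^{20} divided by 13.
1

By Fermat's Little Theorem, a^(p-1) ≡ 1 (mod p) for prime p and gcd(a, p) = 1
Here p = 13, so 8^12 ≡ 1 (mod 13)
We can reduce the exponent: 20 mod 12 = 8
So 8^20 ≡ 8^8 (mod 13)
Computing: 8^8 mod 13 = 1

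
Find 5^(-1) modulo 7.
3

Using Extended Euclidean Algorithm:
gcd(5, 7) = 1
Bezout coefficients: 5 × 3 + 7 × -2 = 1
So 5 × 3 ≡ 1 (mod 7)
The inverse is 3 mod 7 = 3
Verification: 5 × 3 = 15 = 2 × 7 + 1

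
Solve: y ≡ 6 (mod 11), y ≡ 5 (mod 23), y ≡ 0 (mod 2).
M = 11 × 23 × 2 = 506. M₁ = 46, y₁ ≡ 6 (mod 11). M₂ = 22, y₂ ≡ 22 (mod 23). M₃ = 253, y₃ ≡ 1 (mod 2). y = 6×46×6 + 5×22×22 + 0×253×1 ≡ 28 (mod 506)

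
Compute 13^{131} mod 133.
90

Using successive squaring:
Binary expansion of 131: 10000011
Powers of 13 mod 133 (each is the square of the previous):
  13^1 ≡ 13 (mod 133)
  13^2 ≡ 13² = 169 ≡ 36 (mod 133)
  13^4 ≡ 36² = 1296 ≡ 99 (mod 133)
  13^8 ≡ 99² = 9801 ≡ 92 (mod 133)
  13^16 ≡ 92² = 8464 ≡ 85 (mod 133)
  13^32 ≡ 85² = 7225 ≡ 43 (mod 133)
  13^64 ≡ 43² = 1849 ≡ 120 (mod 133)
  13^128 ≡ 120² = 14400 ≡ 36 (mod 133)
131 = 128 + 2 + 1, so 13^131 = 13^128 × 13^2 × 13^1 ≡ 36 × 36 × 13 (mod 133)
Multiplying step by step:
  36 × 36 = 1296 ≡ 99 (mod 133)
  99 × 13 = 1287 ≡ 90 (mod 133)
Result: 13^131 ≡ 90 (mod 133)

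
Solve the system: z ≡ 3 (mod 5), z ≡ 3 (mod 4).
M = 5 × 4 = 20. M₁ = 4, y₁ ≡ 4 (mod 5). M₂ = 5, y₂ ≡ 1 (mod 4). z = 3×4×4 + 3×5×1 ≡ 3 (mod 20)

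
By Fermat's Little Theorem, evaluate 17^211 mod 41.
By Fermat: 17^{40} ≡ 1 (mod 41). 211 = 5×40 + 11. So 17^{211} ≡ 17^{11} ≡ 11 (mod 41)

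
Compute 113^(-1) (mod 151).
113^(-1) ≡ 147 (mod 151). Verification: 113 × 147 = 16611 ≡ 1 (mod 151)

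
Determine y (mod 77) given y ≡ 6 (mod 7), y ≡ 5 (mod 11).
27

Using the Chinese Remainder Theorem:
M = product of moduli = 77
For equation 1: M_1 = 11, 11 ≡ 4 (mod 7), inverse of 11 mod 7 is 2 (check: 4 × 2 = 8 ≡ 1 (mod 7))
For equation 2: M_2 = 7, 7 ≡ 7 (mod 11), inverse of 7 mod 11 is 8 (check: 7 × 8 = 56 ≡ 1 (mod 11))
Combine: y ≡ Σ r_i×M_i×(M_i⁻¹ mod m_i) = 6×11×2 + 5×7×8 = 132 + 280 = 412
412 mod 77 = 27
y ≡ 27 (mod 77)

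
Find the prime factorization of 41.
41

Divide by primes starting from smallest:
41 ÷ 41 = 1

41 = 41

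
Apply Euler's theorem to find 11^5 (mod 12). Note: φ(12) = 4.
By Euler: 11^{4} ≡ 1 (mod 12) since gcd(11, 12) = 1. 5 = 1×4 + 1. So 11^{5} ≡ 11^{1} ≡ 11 (mod 12)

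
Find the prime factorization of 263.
263

Divide by primes starting from smallest:
263 ÷ 263 = 1

263 = 263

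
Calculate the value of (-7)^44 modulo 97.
Using repeated squaring. (-7) ≡ 90 (mod 97). 44 = 32 + 8 + 4 (binary 101100). Repeated squaring mod 97: 90^1 ≡ 90; 90^2 ≡ 90² = 8100 ≡ 49; 90^4 ≡ 49² = 2401 ≡ 73; 90^8 ≡ 73² = 5329 ≡ 91; 90^16 ≡ 91² = 8281 ≡ 36; 90^32 ≡ 36² = 1296 ≡ 35. Multiply: (-7)^44 ≡ 90^32 × 90^8 × 90^4 ≡ 35 × 91 × 73 (mod 97): 35 × 91 = 3185 ≡ 81; 81 × 73 = 5913 ≡ 93. So (-7)^44 ≡ 93 (mod 97).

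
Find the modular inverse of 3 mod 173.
3^(-1) ≡ 58 (mod 173). Verification: 3 × 58 = 174 ≡ 1 (mod 173)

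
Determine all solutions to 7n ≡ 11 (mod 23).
18

Since gcd(7, 23) = 1 divides 11, a solution exists.
Multiply both sides by the inverse of 7 mod 23:
  7^(-1) mod 23 = 10
  x ≡ 10 × 11 ≡ 110 ≡ 18 (mod 23)
Verification: 7 × 18 = 126 = 5 × 23 + 11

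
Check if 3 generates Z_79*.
p - 1 = 78 has prime divisors 2, 3, 13. Check 3^(78/q) mod 79 for each: 3^(78/2) = 3^39 ≡ 78, 3^(78/3) = 3^26 ≡ 23, 3^(78/13) = 3^6 ≡ 18 (mod 79). None of these is 1, so 3 has order 78 = φ(79), so it is a primitive root mod 79.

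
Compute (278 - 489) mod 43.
4

(278 - 489) = -211
-211 mod 43 = 4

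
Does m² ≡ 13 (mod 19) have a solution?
By Euler's criterion: 13^{9} ≡ 18 (mod 19). Since this equals -1 (≡ 18), 13 is not a QR.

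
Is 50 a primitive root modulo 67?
Yes

To verify, check if 50^(66/q) ≢ 1 (mod 67) for each prime divisor q of 66
Divisors of 66 = 66: [1, 2, 3, 6, 11, 22, 33, 66]
  50^(66/11) = 50^6 ≡ 15 (mod 67)
  50^(66/2) = 50^33 ≡ 66 (mod 67)
  50^(66/3) = 50^22 ≡ 37 (mod 67)
Conclusion: 50 is a primitive root modulo 67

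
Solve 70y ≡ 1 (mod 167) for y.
70^(-1) ≡ 136 (mod 167). Verification: 70 × 136 = 9520 ≡ 1 (mod 167)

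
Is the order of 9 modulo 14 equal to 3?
Yes, ord_14(9) = 3.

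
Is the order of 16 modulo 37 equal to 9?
Yes, ord_37(16) = 9.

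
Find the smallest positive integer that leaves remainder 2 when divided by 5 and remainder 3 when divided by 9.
M = 5 × 9 = 45. M₁ = 9, y₁ ≡ 4 (mod 5). M₂ = 5, y₂ ≡ 2 (mod 9). n = 2×9×4 + 3×5×2 ≡ 12 (mod 45). The smallest positive such number is 12.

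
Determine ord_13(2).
Powers of 2 mod 13: 2^1≡2, 2^2≡4, 2^3≡8, 2^4≡3, 2^5≡6, 2^6≡12, 2^7≡11, 2^8≡9, 2^9≡5, 2^10≡10, 2^11≡7, 2^12≡1. Order = 12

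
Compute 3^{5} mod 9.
0

Using successive squaring:
Binary expansion of 5: 101
Powers of 3 mod 9 (each is the square of the previous):
  3^1 ≡ 3 (mod 9)
  3^2 ≡ 3² = 9 ≡ 0 (mod 9)
  3^4 ≡ 0² = 0 ≡ 0 (mod 9)
5 = 4 + 1, so 3^5 = 3^4 × 3^1 ≡ 0 × 3 (mod 9)
Multiplying step by step:
  0 × 3 = 0 ≡ 0 (mod 9)
Result: 3^5 ≡ 0 (mod 9)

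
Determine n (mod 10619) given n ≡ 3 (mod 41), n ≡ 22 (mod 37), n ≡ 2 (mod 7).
6645

Using the Chinese Remainder Theorem:
M = product of moduli = 10619
For equation 1: M_1 = 259, 259 ≡ 13 (mod 41), inverse of 259 mod 41 is 19 (check: 13 × 19 = 247 ≡ 1 (mod 41))
For equation 2: M_2 = 287, 287 ≡ 28 (mod 37), inverse of 287 mod 37 is 4 (check: 28 × 4 = 112 ≡ 1 (mod 37))
For equation 3: M_3 = 1517, 1517 ≡ 5 (mod 7), inverse of 1517 mod 7 is 3 (check: 5 × 3 = 15 ≡ 1 (mod 7))
Combine: n ≡ Σ r_i×M_i×(M_i⁻¹ mod m_i) = 3×259×19 + 22×287×4 + 2×1517×3 = 14763 + 25256 + 9102 = 49121
49121 mod 10619 = 6645
n ≡ 6645 (mod 10619)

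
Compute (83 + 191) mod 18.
4

(83 + 191) = 274
274 mod 18 = 4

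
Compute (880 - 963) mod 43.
3

(880 - 963) = -83
-83 mod 43 = 3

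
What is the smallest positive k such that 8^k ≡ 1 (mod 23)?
Powers of 8 mod 23: 8^1≡8, 8^2≡18, 8^3≡6, 8^4≡2, 8^5≡16, 8^6≡13, 8^7≡12, 8^8≡4, 8^9≡9, 8^10≡3, 8^11≡1. Order = 11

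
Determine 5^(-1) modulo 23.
5^(-1) ≡ 14 (mod 23). Verification: 5 × 14 = 70 ≡ 1 (mod 23)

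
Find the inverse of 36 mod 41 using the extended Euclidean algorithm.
Extended GCD: 36(8) + 41(-7) = 1. So 36^(-1) ≡ 8 ≡ 8 (mod 41). Verify: 36 × 8 = 288 ≡ 1 (mod 41)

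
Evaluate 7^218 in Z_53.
Using Fermat: 7^{52} ≡ 1 (mod 53). 218 ≡ 10 (mod 52). So 7^{218} ≡ 7^{10} ≡ 36 (mod 53)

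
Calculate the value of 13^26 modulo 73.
Using repeated squaring. 26 = 16 + 8 + 2 (binary 11010). Repeated squaring mod 73: 13^1 ≡ 13; 13^2 ≡ 13² = 169 ≡ 23; 13^4 ≡ 23² = 529 ≡ 18; 13^8 ≡ 18² = 324 ≡ 32; 13^16 ≡ 32² = 1024 ≡ 2. Multiply: 13^26 = 13^16 × 13^8 × 13^2 ≡ 2 × 32 × 23 (mod 73): 2 × 32 = 64 ≡ 64; 64 × 23 = 1472 ≡ 12. So 13^26 ≡ 12 (mod 73).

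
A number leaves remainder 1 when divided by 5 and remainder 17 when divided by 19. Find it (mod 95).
M = 5 × 19 = 95. M₁ = 19, y₁ ≡ 4 (mod 5). M₂ = 5, y₂ ≡ 4 (mod 19). x = 1×19×4 + 17×5×4 ≡ 36 (mod 95)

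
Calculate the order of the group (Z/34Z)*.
16

Prime factorization: 34 = 2 × 17
Using the formula φ(n) = n × Π(1 - 1/p) for each prime factor p:
φ(34) = 34 × (1 - 1/2) × (1 - 1/17)
φ(34) = 16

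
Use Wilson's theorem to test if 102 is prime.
(101)! mod 102 = 0. Since 0 ≢ -1 (mod 102), 102 is not prime.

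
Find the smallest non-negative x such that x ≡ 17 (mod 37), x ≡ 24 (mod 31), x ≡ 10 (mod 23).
25103

Using the Chinese Remainder Theorem:
M = product of moduli = 26381
For equation 1: M_1 = 713, 713 ≡ 10 (mod 37), inverse of 713 mod 37 is 26 (check: 10 × 26 = 260 ≡ 1 (mod 37))
For equation 2: M_2 = 851, 851 ≡ 14 (mod 31), inverse of 851 mod 31 is 20 (check: 14 × 20 = 280 ≡ 1 (mod 31))
For equation 3: M_3 = 1147, 1147 ≡ 20 (mod 23), inverse of 1147 mod 23 is 15 (check: 20 × 15 = 300 ≡ 1 (mod 23))
Combine: x ≡ Σ r_i×M_i×(M_i⁻¹ mod m_i) = 17×713×26 + 24×851×20 + 10×1147×15 = 315146 + 408480 + 172050 = 895676
895676 mod 26381 = 25103
x ≡ 25103 (mod 26381)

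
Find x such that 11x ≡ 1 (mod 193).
11^(-1) ≡ 158 (mod 193). Verification: 11 × 158 = 1738 ≡ 1 (mod 193)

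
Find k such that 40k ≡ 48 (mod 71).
58

Since gcd(40, 71) = 1 divides 48, a solution exists.
Multiply both sides by the inverse of 40 mod 71:
  40^(-1) mod 71 = 16
  x ≡ 16 × 48 ≡ 768 ≡ 58 (mod 71)
Verification: 40 × 58 = 2320 = 32 × 71 + 48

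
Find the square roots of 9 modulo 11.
The square roots of 9 mod 11 are 3 and 8. Verify: 3² = 9 ≡ 9 (mod 11)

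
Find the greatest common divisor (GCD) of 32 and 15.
1

Using the Euclidean algorithm:
32 = 2 × 15 + 2
15 = 7 × 2 + 1
2 = 2 × 1 + 0

GCD(32, 15) = 1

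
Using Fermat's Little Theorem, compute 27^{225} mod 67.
53

By Fermat's Little Theorem, a^(p-1) ≡ 1 (mod p) for prime p and gcd(a, p) = 1
Here p = 67, so 27^66 ≡ 1 (mod 67)
We can reduce the exponent: 225 mod 66 = 27
So 27^225 ≡ 27^27 (mod 67)
Computing: 27^27 mod 67 = 53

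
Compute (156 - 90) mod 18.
12

(156 - 90) = 66
66 mod 18 = 12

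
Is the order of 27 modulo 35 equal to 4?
Yes, ord_35(27) = 4.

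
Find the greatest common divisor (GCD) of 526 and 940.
2

Using the Euclidean algorithm:
526 = 0 × 940 + 526
940 = 1 × 526 + 414
526 = 1 × 414 + 112
414 = 3 × 112 + 78
112 = 1 × 78 + 34
78 = 2 × 34 + 10
34 = 3 × 10 + 4
10 = 2 × 4 + 2
4 = 2 × 2 + 0

GCD(526, 940) = 2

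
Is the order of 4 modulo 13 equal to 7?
No, the actual order is 6, not 7.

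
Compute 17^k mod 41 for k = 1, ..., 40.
g^1, g^2, ..., g^{40} mod 41: {17, 2, 34, 4, 27, 8, 13, 16, 26, 32, 11, 23, 22, 5, 3, 10, 6, 20, 12, 40, 24, 39, 7, 37, 14, 33, 28, 25, 15, 9, 30, 18, 19, 36, 38, 31, 35, 21, 29, 1}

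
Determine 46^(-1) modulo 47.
46^(-1) ≡ 46 (mod 47). Verification: 46 × 46 = 2116 ≡ 1 (mod 47)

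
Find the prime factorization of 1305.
3^2 × 5 × 29

Divide by primes starting from smallest:
1305 ÷ 3 = 435
435 ÷ 3 = 145
145 ÷ 5 = 29
29 ÷ 29 = 1

1305 = 3^2 × 5 × 29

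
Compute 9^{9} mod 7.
1

Using successive squaring:
Binary expansion of 9: 1001
Powers of 9 mod 7 (each is the square of the previous):
  9^1 ≡ 2 (mod 7)
  9^2 ≡ 2² = 4 ≡ 4 (mod 7)
  9^4 ≡ 4² = 16 ≡ 2 (mod 7)
  9^8 ≡ 2² = 4 ≡ 4 (mod 7)
9 = 8 + 1, so 9^9 = 9^8 × 9^1 ≡ 4 × 2 (mod 7)
Multiplying step by step:
  4 × 2 = 8 ≡ 1 (mod 7)
Result: 9^9 ≡ 1 (mod 7)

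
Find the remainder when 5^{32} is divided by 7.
By Fermat: 5^{6} ≡ 1 (mod 7). 32 = 5×6 + 2. So 5^{32} ≡ 5^{2} ≡ 4 (mod 7)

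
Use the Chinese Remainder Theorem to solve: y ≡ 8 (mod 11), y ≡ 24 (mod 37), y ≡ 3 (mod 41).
10458

Using the Chinese Remainder Theorem:
M = product of moduli = 16687
For equation 1: M_1 = 1517, 1517 ≡ 10 (mod 11), inverse of 1517 mod 11 is 10 (check: 10 × 10 = 100 ≡ 1 (mod 11))
For equation 2: M_2 = 451, 451 ≡ 7 (mod 37), inverse of 451 mod 37 is 16 (check: 7 × 16 = 112 ≡ 1 (mod 37))
For equation 3: M_3 = 407, 407 ≡ 38 (mod 41), inverse of 407 mod 41 is 27 (check: 38 × 27 = 1026 ≡ 1 (mod 41))
Combine: y ≡ Σ r_i×M_i×(M_i⁻¹ mod m_i) = 8×1517×10 + 24×451×16 + 3×407×27 = 121360 + 173184 + 32967 = 327511
327511 mod 16687 = 10458
y ≡ 10458 (mod 16687)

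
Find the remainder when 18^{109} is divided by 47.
By Fermat: 18^{46} ≡ 1 (mod 47). 109 = 2×46 + 17. So 18^{109} ≡ 18^{17} ≡ 3 (mod 47)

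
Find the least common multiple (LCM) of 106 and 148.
7844

First find GCD(106, 148) using the Euclidean algorithm:
106 = 0 × 148 + 106
148 = 1 × 106 + 42
106 = 2 × 42 + 22
42 = 1 × 22 + 20
22 = 1 × 20 + 2
20 = 10 × 2 + 0
GCD(106, 148) = 2

LCM formula: LCM(a, b) = (a × b) / GCD(a, b)
LCM(106, 148) = (106 × 148) / 2
LCM(106, 148) = 15688 / 2
LCM(106, 148) = 7844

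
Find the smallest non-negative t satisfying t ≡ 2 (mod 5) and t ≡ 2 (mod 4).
M = 5 × 4 = 20. M₁ = 4, y₁ ≡ 4 (mod 5). M₂ = 5, y₂ ≡ 1 (mod 4). t = 2×4×4 + 2×5×1 ≡ 2 (mod 20)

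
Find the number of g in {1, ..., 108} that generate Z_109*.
Number of primitive roots mod 109 = φ(108) = 36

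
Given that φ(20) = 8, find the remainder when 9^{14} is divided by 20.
By Euler: 9^{8} ≡ 1 (mod 20) since gcd(9, 20) = 1. 14 = 1×8 + 6. So 9^{14} ≡ 9^{6} ≡ 1 (mod 20)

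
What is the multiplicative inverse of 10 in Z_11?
10^(-1) ≡ 10 (mod 11). Verification: 10 × 10 = 100 ≡ 1 (mod 11)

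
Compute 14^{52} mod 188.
136

Using successive squaring:
Binary expansion of 52: 110100
Powers of 14 mod 188 (each is the square of the previous):
  14^1 ≡ 14 (mod 188)
  14^2 ≡ 14² = 196 ≡ 8 (mod 188)
  14^4 ≡ 8² = 64 ≡ 64 (mod 188)
  14^8 ≡ 64² = 4096 ≡ 148 (mod 188)
  14^16 ≡ 148² = 21904 ≡ 96 (mod 188)
  14^32 ≡ 96² = 9216 ≡ 4 (mod 188)
52 = 32 + 16 + 4, so 14^52 = 14^32 × 14^16 × 14^4 ≡ 4 × 96 × 64 (mod 188)
Multiplying step by step:
  4 × 96 = 384 ≡ 8 (mod 188)
  8 × 64 = 512 ≡ 136 (mod 188)
Result: 14^52 ≡ 136 (mod 188)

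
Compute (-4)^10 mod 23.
(-4) ≡ 19 (mod 23). 10 = 8 + 2 (binary 1010). Repeated squaring mod 23: 19^1 ≡ 19; 19^2 ≡ 19² = 361 ≡ 16; 19^4 ≡ 16² = 256 ≡ 3; 19^8 ≡ 3² = 9 ≡ 9. Multiply: (-4)^10 ≡ 19^8 × 19^2 ≡ 9 × 16 (mod 23): 9 × 16 = 144 ≡ 6. So (-4)^10 ≡ 6 (mod 23).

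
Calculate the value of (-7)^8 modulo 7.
(-7) ≡ 0 (mod 7). 8 = 8 (binary 1000). Repeated squaring mod 7: 0^1 ≡ 0; 0^2 ≡ 0² = 0 ≡ 0; 0^4 ≡ 0² = 0 ≡ 0; 0^8 ≡ 0² = 0 ≡ 0. So (-7)^8 ≡ 0 (mod 7).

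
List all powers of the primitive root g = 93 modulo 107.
g^1, g^2, ..., g^{106} mod 107: {93, 89, 38, 3, 65, 53, 7, 9, 88, 52, 21, 27, 50, 49, 63, 81, 43, 40, 82, 29, 22, 13, 32, 87, 66, 39, 96, 47, 91, 10, 74, 34, 59, 30, 8, 102, 70, 90, 24, 92, 103, 56, 72, 62, 95, 61, 2, 79, 71, 76, 6, 23, 106, 14, 18, 69, 104, 42, 54, 100, 98, 19, 55, 86, 80, 57, 58, 44, 26, 64, 67, 25, 78, 85, 94, 75, 20, 41, 68, 11, 60, 16, 97, 33, 73, 48, 77, 99, 5, 37, 17, 83, 15, 4, 51, 35, 45, 12, 46, 105, 28, 36, 31, 101, 84, 1}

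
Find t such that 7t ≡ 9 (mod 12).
3

Since gcd(7, 12) = 1 divides 9, a solution exists.
Multiply both sides by the inverse of 7 mod 12:
  7^(-1) mod 12 = 7
  x ≡ 7 × 9 ≡ 63 ≡ 3 (mod 12)
Verification: 7 × 3 = 21 = 1 × 12 + 9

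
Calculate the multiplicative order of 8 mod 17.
Powers of 8 mod 17: 8^1≡8, 8^2≡13, 8^3≡2, 8^4≡16, 8^5≡9, 8^6≡4, 8^7≡15, 8^8≡1. Order = 8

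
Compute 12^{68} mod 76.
68

Using successive squaring:
Binary expansion of 68: 1000100
Powers of 12 mod 76 (each is the square of the previous):
  12^1 ≡ 12 (mod 76)
  12^2 ≡ 12² = 144 ≡ 68 (mod 76)
  12^4 ≡ 68² = 4624 ≡ 64 (mod 76)
  12^8 ≡ 64² = 4096 ≡ 68 (mod 76)
  12^16 ≡ 68² = 4624 ≡ 64 (mod 76)
  12^32 ≡ 64² = 4096 ≡ 68 (mod 76)
  12^64 ≡ 68² = 4624 ≡ 64 (mod 76)
68 = 64 + 4, so 12^68 = 12^64 × 12^4 ≡ 64 × 64 (mod 76)
Multiplying step by step:
  64 × 64 = 4096 ≡ 68 (mod 76)
Result: 12^68 ≡ 68 (mod 76)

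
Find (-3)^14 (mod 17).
Using repeated squaring. (-3) ≡ 14 (mod 17). 14 = 8 + 4 + 2 (binary 1110). Repeated squaring mod 17: 14^1 ≡ 14; 14^2 ≡ 14² = 196 ≡ 9; 14^4 ≡ 9² = 81 ≡ 13; 14^8 ≡ 13² = 169 ≡ 16. Multiply: (-3)^14 ≡ 14^8 × 14^4 × 14^2 ≡ 16 × 13 × 9 (mod 17): 16 × 13 = 208 ≡ 4; 4 × 9 = 36 ≡ 2. So (-3)^14 ≡ 2 (mod 17).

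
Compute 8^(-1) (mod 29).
8^(-1) ≡ 11 (mod 29). Verification: 8 × 11 = 88 ≡ 1 (mod 29)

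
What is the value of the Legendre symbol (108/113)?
(108/113) = 108^{56} mod 113 = -1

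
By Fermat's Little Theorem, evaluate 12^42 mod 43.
By Fermat's Little Theorem, 12^{42} ≡ 1 (mod 43) since 43 is prime and gcd(12, 43) = 1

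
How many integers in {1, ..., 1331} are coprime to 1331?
1210

Prime factorization: 1331 = 11^3
Using the formula φ(n) = n × Π(1 - 1/p) for each prime factor p:
φ(1331) = 1331 × (1 - 1/11)
φ(1331) = 1210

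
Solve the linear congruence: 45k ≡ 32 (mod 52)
40

Since gcd(45, 52) = 1 divides 32, a solution exists.
Multiply both sides by the inverse of 45 mod 52:
  45^(-1) mod 52 = 37
  x ≡ 37 × 32 ≡ 1184 ≡ 40 (mod 52)
Verification: 45 × 40 = 1800 = 34 × 52 + 32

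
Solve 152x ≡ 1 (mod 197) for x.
152^(-1) ≡ 35 (mod 197). Verification: 152 × 35 = 5320 ≡ 1 (mod 197)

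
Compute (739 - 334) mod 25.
5

(739 - 334) = 405
405 mod 25 = 5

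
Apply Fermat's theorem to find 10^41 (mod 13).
By Fermat: 10^{12} ≡ 1 (mod 13). 41 = 3×12 + 5. So 10^{41} ≡ 10^{5} ≡ 4 (mod 13)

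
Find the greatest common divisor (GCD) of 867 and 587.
1

Using the Euclidean algorithm:
867 = 1 × 587 + 280
587 = 2 × 280 + 27
280 = 10 × 27 + 10
27 = 2 × 10 + 7
10 = 1 × 7 + 3
7 = 2 × 3 + 1
3 = 3 × 1 + 0

GCD(867, 587) = 1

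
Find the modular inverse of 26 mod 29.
26^(-1) ≡ 19 (mod 29). Verification: 26 × 19 = 494 ≡ 1 (mod 29)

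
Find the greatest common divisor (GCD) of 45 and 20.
5

Using the Euclidean algorithm:
45 = 2 × 20 + 5
20 = 4 × 5 + 0

GCD(45, 20) = 5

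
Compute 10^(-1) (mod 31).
28

Using Extended Euclidean Algorithm:
gcd(10, 31) = 1
Bezout coefficients: 10 × -3 + 31 × 1 = 1
So 10 × -3 ≡ 1 (mod 31)
The inverse is -3 mod 31 = 28
Verification: 10 × 28 = 280 = 9 × 31 + 1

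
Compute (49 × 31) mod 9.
7

(49 × 31) = 1519
1519 mod 9 = 7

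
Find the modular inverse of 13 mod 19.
13^(-1) ≡ 3 (mod 19). Verification: 13 × 3 = 39 ≡ 1 (mod 19)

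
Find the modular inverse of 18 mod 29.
18^(-1) ≡ 21 (mod 29). Verification: 18 × 21 = 378 ≡ 1 (mod 29)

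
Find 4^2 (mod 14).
2 = 2 (binary 10). Repeated squaring mod 14: 4^1 ≡ 4; 4^2 ≡ 4² = 16 ≡ 2. So 4^2 ≡ 2 (mod 14).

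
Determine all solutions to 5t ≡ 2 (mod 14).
6

Since gcd(5, 14) = 1 divides 2, a solution exists.
Multiply both sides by the inverse of 5 mod 14:
  5^(-1) mod 14 = 3
  x ≡ 3 × 2 ≡ 6 ≡ 6 (mod 14)
Verification: 5 × 6 = 30 = 2 × 14 + 2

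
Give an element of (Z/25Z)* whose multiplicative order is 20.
2 has order 20 mod 25 since 2^{20} ≡ 1 (mod 25) and no smaller power works.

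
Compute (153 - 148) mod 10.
5

(153 - 148) = 5
5 mod 10 = 5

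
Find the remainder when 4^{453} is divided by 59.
By Fermat: 4^{58} ≡ 1 (mod 59). 453 = 7×58 + 47. So 4^{453} ≡ 4^{47} ≡ 49 (mod 59)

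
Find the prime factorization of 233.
233

Divide by primes starting from smallest:
233 ÷ 233 = 1

233 = 233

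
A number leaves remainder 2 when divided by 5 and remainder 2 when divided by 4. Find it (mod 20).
M = 5 × 4 = 20. M₁ = 4, y₁ ≡ 4 (mod 5). M₂ = 5, y₂ ≡ 1 (mod 4). y = 2×4×4 + 2×5×1 ≡ 2 (mod 20)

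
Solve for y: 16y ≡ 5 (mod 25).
5

Since gcd(16, 25) = 1 divides 5, a solution exists.
Multiply both sides by the inverse of 16 mod 25:
  16^(-1) mod 25 = 11
  x ≡ 11 × 5 ≡ 55 ≡ 5 (mod 25)
Verification: 16 × 5 = 80 = 3 × 25 + 5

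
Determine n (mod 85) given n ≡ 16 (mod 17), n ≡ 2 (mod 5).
67

Using the Chinese Remainder Theorem:
M = product of moduli = 85
For equation 1: M_1 = 5, 5 ≡ 5 (mod 17), inverse of 5 mod 17 is 7 (check: 5 × 7 = 35 ≡ 1 (mod 17))
For equation 2: M_2 = 17, 17 ≡ 2 (mod 5), inverse of 17 mod 5 is 3 (check: 2 × 3 = 6 ≡ 1 (mod 5))
Combine: n ≡ Σ r_i×M_i×(M_i⁻¹ mod m_i) = 16×5×7 + 2×17×3 = 560 + 102 = 662
662 mod 85 = 67
n ≡ 67 (mod 85)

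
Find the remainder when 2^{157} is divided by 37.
By Fermat: 2^{36} ≡ 1 (mod 37). 157 = 4×36 + 13. So 2^{157} ≡ 2^{13} ≡ 15 (mod 37)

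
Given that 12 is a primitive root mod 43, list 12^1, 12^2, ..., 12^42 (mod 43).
g^1, g^2, ..., g^{42} mod 43: {12, 15, 8, 10, 34, 21, 37, 14, 39, 38, 26, 11, 3, 36, 2, 24, 30, 16, 20, 25, 42, 31, 28, 35, 33, 9, 22, 6, 29, 4, 5, 17, 32, 40, 7, 41, 19, 13, 27, 23, 18, 1}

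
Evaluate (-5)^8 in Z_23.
(-5) ≡ 18 (mod 23). 8 = 8 (binary 1000). Repeated squaring mod 23: 18^1 ≡ 18; 18^2 ≡ 18² = 324 ≡ 2; 18^4 ≡ 2² = 4 ≡ 4; 18^8 ≡ 4² = 16 ≡ 16. So (-5)^8 ≡ 16 (mod 23).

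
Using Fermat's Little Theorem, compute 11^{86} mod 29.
5

By Fermat's Little Theorem, a^(p-1) ≡ 1 (mod p) for prime p and gcd(a, p) = 1
Here p = 29, so 11^28 ≡ 1 (mod 29)
We can reduce the exponent: 86 mod 28 = 2
So 11^86 ≡ 11^2 (mod 29)
Computing: 11^2 mod 29 = 5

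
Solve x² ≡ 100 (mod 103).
The square roots of 100 mod 103 are 93 and 10. Verify: 93² = 8649 ≡ 100 (mod 103)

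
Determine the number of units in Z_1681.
1640

Prime factorization: 1681 = 41^2
Using the formula φ(n) = n × Π(1 - 1/p) for each prime factor p:
φ(1681) = 1681 × (1 - 1/41)
φ(1681) = 1640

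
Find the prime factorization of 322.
2 × 7 × 23

Divide by primes starting from smallest:
322 ÷ 2 = 161
161 ÷ 7 = 23
23 ÷ 23 = 1

322 = 2 × 7 × 23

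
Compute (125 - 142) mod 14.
11

(125 - 142) = -17
-17 mod 14 = 11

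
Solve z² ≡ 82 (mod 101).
The square roots of 82 mod 101 are 53 and 48. Verify: 53² = 2809 ≡ 82 (mod 101)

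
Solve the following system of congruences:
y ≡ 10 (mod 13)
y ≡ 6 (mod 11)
127

Using the Chinese Remainder Theorem:
M = product of moduli = 143
For equation 1: M_1 = 11, 11 ≡ 11 (mod 13), inverse of 11 mod 13 is 6 (check: 11 × 6 = 66 ≡ 1 (mod 13))
For equation 2: M_2 = 13, 13 ≡ 2 (mod 11), inverse of 13 mod 11 is 6 (check: 2 × 6 = 12 ≡ 1 (mod 11))
Combine: y ≡ Σ r_i×M_i×(M_i⁻¹ mod m_i) = 10×11×6 + 6×13×6 = 660 + 468 = 1128
1128 mod 143 = 127
y ≡ 127 (mod 143)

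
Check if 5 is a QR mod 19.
By Euler's criterion: 5^{9} ≡ 1 (mod 19). Since this equals 1, 5 is a QR.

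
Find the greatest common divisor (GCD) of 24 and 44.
4

Using the Euclidean algorithm:
24 = 0 × 44 + 24
44 = 1 × 24 + 20
24 = 1 × 20 + 4
20 = 5 × 4 + 0

GCD(24, 44) = 4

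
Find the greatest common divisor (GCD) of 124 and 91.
1

Using the Euclidean algorithm:
124 = 1 × 91 + 33
91 = 2 × 33 + 25
33 = 1 × 25 + 8
25 = 3 × 8 + 1
8 = 8 × 1 + 0

GCD(124, 91) = 1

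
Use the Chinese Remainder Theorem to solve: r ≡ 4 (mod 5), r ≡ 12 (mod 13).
M = 5 × 13 = 65. M₁ = 13, y₁ ≡ 2 (mod 5). M₂ = 5, y₂ ≡ 8 (mod 13). r = 4×13×2 + 12×5×8 ≡ 64 (mod 65)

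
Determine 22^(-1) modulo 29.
22^(-1) ≡ 4 (mod 29). Verification: 22 × 4 = 88 ≡ 1 (mod 29)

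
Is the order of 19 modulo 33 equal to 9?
No, the actual order is 10, not 9.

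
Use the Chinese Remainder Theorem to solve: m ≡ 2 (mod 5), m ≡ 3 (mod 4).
M = 5 × 4 = 20. M₁ = 4, y₁ ≡ 4 (mod 5). M₂ = 5, y₂ ≡ 1 (mod 4). m = 2×4×4 + 3×5×1 ≡ 7 (mod 20)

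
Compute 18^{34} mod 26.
12

Using successive squaring:
Binary expansion of 34: 100010
Powers of 18 mod 26 (each is the square of the previous):
  18^1 ≡ 18 (mod 26)
  18^2 ≡ 18² = 324 ≡ 12 (mod 26)
  18^4 ≡ 12² = 144 ≡ 14 (mod 26)
  18^8 ≡ 14² = 196 ≡ 14 (mod 26)
  18^16 ≡ 14² = 196 ≡ 14 (mod 26)
  18^32 ≡ 14² = 196 ≡ 14 (mod 26)
34 = 32 + 2, so 18^34 = 18^32 × 18^2 ≡ 14 × 12 (mod 26)
Multiplying step by step:
  14 × 12 = 168 ≡ 12 (mod 26)
Result: 18^34 ≡ 12 (mod 26)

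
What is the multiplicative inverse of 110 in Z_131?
110^(-1) ≡ 106 (mod 131). Verification: 110 × 106 = 11660 ≡ 1 (mod 131)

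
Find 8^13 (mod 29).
Using repeated squaring. 13 = 8 + 4 + 1 (binary 1101). Repeated squaring mod 29: 8^1 ≡ 8; 8^2 ≡ 8² = 64 ≡ 6; 8^4 ≡ 6² = 36 ≡ 7; 8^8 ≡ 7² = 49 ≡ 20. Multiply: 8^13 = 8^8 × 8^4 × 8^1 ≡ 20 × 7 × 8 (mod 29): 20 × 7 = 140 ≡ 24; 24 × 8 = 192 ≡ 18. So 8^13 ≡ 18 (mod 29).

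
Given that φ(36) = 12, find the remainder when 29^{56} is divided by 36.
By Euler: 29^{12} ≡ 1 (mod 36) since gcd(29, 36) = 1. 56 = 4×12 + 8. So 29^{56} ≡ 29^{8} ≡ 13 (mod 36)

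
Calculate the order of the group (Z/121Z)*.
110

Prime factorization: 121 = 11^2
Using the formula φ(n) = n × Π(1 - 1/p) for each prime factor p:
φ(121) = 121 × (1 - 1/11)
φ(121) = 110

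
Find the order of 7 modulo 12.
Powers of 7 mod 12: 7^1≡7, 7^2≡1. Order = 2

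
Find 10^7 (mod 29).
7 = 4 + 2 + 1 (binary 111). Repeated squaring mod 29: 10^1 ≡ 10; 10^2 ≡ 10² = 100 ≡ 13; 10^4 ≡ 13² = 169 ≡ 24. Multiply: 10^7 = 10^4 × 10^2 × 10^1 ≡ 24 × 13 × 10 (mod 29): 24 × 13 = 312 ≡ 22; 22 × 10 = 220 ≡ 17. So 10^7 ≡ 17 (mod 29).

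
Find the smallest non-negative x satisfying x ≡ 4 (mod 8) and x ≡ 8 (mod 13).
M = 8 × 13 = 104. M₁ = 13, y₁ ≡ 5 (mod 8). M₂ = 8, y₂ ≡ 5 (mod 13). x = 4×13×5 + 8×8×5 ≡ 60 (mod 104)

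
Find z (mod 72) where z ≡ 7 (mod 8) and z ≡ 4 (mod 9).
M = 8 × 9 = 72. M₁ = 9, y₁ ≡ 1 (mod 8). M₂ = 8, y₂ ≡ 8 (mod 9). z = 7×9×1 + 4×8×8 ≡ 31 (mod 72)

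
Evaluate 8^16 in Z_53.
Using repeated squaring. 16 = 16 (binary 10000). Repeated squaring mod 53: 8^1 ≡ 8; 8^2 ≡ 8² = 64 ≡ 11; 8^4 ≡ 11² = 121 ≡ 15; 8^8 ≡ 15² = 225 ≡ 13; 8^16 ≡ 13² = 169 ≡ 10. So 8^16 ≡ 10 (mod 53).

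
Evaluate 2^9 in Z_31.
9 = 8 + 1 (binary 1001). Repeated squaring mod 31: 2^1 ≡ 2; 2^2 ≡ 2² = 4 ≡ 4; 2^4 ≡ 4² = 16 ≡ 16; 2^8 ≡ 16² = 256 ≡ 8. Multiply: 2^9 = 2^8 × 2^1 ≡ 8 × 2 (mod 31): 8 × 2 = 16 ≡ 16. So 2^9 ≡ 16 (mod 31).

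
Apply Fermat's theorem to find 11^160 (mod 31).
By Fermat: 11^{30} ≡ 1 (mod 31). 160 = 5×30 + 10. So 11^{160} ≡ 11^{10} ≡ 5 (mod 31)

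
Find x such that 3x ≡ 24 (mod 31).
8

Since gcd(3, 31) = 1 divides 24, a solution exists.
Multiply both sides by the inverse of 3 mod 31:
  3^(-1) mod 31 = 21
  x ≡ 21 × 24 ≡ 504 ≡ 8 (mod 31)
Verification: 3 × 8 = 24 = 0 × 31 + 24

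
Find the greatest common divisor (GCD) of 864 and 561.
3

Using the Euclidean algorithm:
864 = 1 × 561 + 303
561 = 1 × 303 + 258
303 = 1 × 258 + 45
258 = 5 × 45 + 33
45 = 1 × 33 + 12
33 = 2 × 12 + 9
12 = 1 × 9 + 3
9 = 3 × 3 + 0

GCD(864, 561) = 3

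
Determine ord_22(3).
Powers of 3 mod 22: 3^1≡3, 3^2≡9, 3^3≡5, 3^4≡15, 3^5≡1. Order = 5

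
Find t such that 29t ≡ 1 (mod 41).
29^(-1) ≡ 17 (mod 41). Verification: 29 × 17 = 493 ≡ 1 (mod 41)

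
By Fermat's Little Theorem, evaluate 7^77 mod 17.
By Fermat: 7^{16} ≡ 1 (mod 17). 77 = 4×16 + 13. So 7^{77} ≡ 7^{13} ≡ 6 (mod 17)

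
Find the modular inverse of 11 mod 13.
11^(-1) ≡ 6 (mod 13). Verification: 11 × 6 = 66 ≡ 1 (mod 13)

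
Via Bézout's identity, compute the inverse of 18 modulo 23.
Extended GCD: 18(9) + 23(-7) = 1. So 18^(-1) ≡ 9 ≡ 9 (mod 23). Verify: 18 × 9 = 162 ≡ 1 (mod 23)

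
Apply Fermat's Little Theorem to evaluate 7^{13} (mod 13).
7

By Fermat's Little Theorem, a^(p-1) ≡ 1 (mod p) for prime p and gcd(a, p) = 1
Here p = 13, so 7^12 ≡ 1 (mod 13)
We can reduce the exponent: 13 mod 12 = 1
So 7^13 ≡ 7^1 (mod 13)
Computing: 7^1 mod 13 = 7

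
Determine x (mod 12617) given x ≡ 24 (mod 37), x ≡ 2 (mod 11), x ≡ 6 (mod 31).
4501

Using the Chinese Remainder Theorem:
M = product of moduli = 12617
For equation 1: M_1 = 341, 341 ≡ 8 (mod 37), inverse of 341 mod 37 is 14 (check: 8 × 14 = 112 ≡ 1 (mod 37))
For equation 2: M_2 = 1147, 1147 ≡ 3 (mod 11), inverse of 1147 mod 11 is 4 (check: 3 × 4 = 12 ≡ 1 (mod 11))
For equation 3: M_3 = 407, 407 ≡ 4 (mod 31), inverse of 407 mod 31 is 8 (check: 4 × 8 = 32 ≡ 1 (mod 31))
Combine: x ≡ Σ r_i×M_i×(M_i⁻¹ mod m_i) = 24×341×14 + 2×1147×4 + 6×407×8 = 114576 + 9176 + 19536 = 143288
143288 mod 12617 = 4501
x ≡ 4501 (mod 12617)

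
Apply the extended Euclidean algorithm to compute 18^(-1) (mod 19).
Extended GCD: 18(-1) + 19(1) = 1. So 18^(-1) ≡ 18 ≡ 18 (mod 19). Verify: 18 × 18 = 324 ≡ 1 (mod 19)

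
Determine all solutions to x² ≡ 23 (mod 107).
The square roots of 23 mod 107 are 39 and 68. Verify: 39² = 1521 ≡ 23 (mod 107)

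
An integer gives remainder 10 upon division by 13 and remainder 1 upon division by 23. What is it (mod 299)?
M = 13 × 23 = 299. M₁ = 23, y₁ ≡ 4 (mod 13). M₂ = 13, y₂ ≡ 16 (mod 23). t = 10×23×4 + 1×13×16 ≡ 231 (mod 299). The smallest positive such number is 231.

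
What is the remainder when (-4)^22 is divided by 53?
Using repeated squaring. (-4) ≡ 49 (mod 53). 22 = 16 + 4 + 2 (binary 10110). Repeated squaring mod 53: 49^1 ≡ 49; 49^2 ≡ 49² = 2401 ≡ 16; 49^4 ≡ 16² = 256 ≡ 44; 49^8 ≡ 44² = 1936 ≡ 28; 49^16 ≡ 28² = 784 ≡ 42. Multiply: (-4)^22 ≡ 49^16 × 49^4 × 49^2 ≡ 42 × 44 × 16 (mod 53): 42 × 44 = 1848 ≡ 46; 46 × 16 = 736 ≡ 47. So (-4)^22 ≡ 47 (mod 53).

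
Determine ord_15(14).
Powers of 14 mod 15: 14^1≡14, 14^2≡1. Order = 2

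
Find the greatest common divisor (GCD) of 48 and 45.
3

Using the Euclidean algorithm:
48 = 1 × 45 + 3
45 = 15 × 3 + 0

GCD(48, 45) = 3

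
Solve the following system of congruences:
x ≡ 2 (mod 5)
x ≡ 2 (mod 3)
2

Using the Chinese Remainder Theorem:
M = product of moduli = 15
For equation 1: M_1 = 3, 3 ≡ 3 (mod 5), inverse of 3 mod 5 is 2 (check: 3 × 2 = 6 ≡ 1 (mod 5))
For equation 2: M_2 = 5, 5 ≡ 2 (mod 3), inverse of 5 mod 3 is 2 (check: 2 × 2 = 4 ≡ 1 (mod 3))
Combine: x ≡ Σ r_i×M_i×(M_i⁻¹ mod m_i) = 2×3×2 + 2×5×2 = 12 + 20 = 32
32 mod 15 = 2
x ≡ 2 (mod 15)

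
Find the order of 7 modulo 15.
Powers of 7 mod 15: 7^1≡7, 7^2≡4, 7^3≡13, 7^4≡1. Order = 4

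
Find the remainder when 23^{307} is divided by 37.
By Fermat: 23^{36} ≡ 1 (mod 37). 307 = 8×36 + 19. So 23^{307} ≡ 23^{19} ≡ 14 (mod 37)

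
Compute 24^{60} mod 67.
9

Using successive squaring:
Binary expansion of 60: 111100
Powers of 24 mod 67 (each is the square of the previous):
  24^1 ≡ 24 (mod 67)
  24^2 ≡ 24² = 576 ≡ 40 (mod 67)
  24^4 ≡ 40² = 1600 ≡ 59 (mod 67)
  24^8 ≡ 59² = 3481 ≡ 64 (mod 67)
  24^16 ≡ 64² = 4096 ≡ 9 (mod 67)
  24^32 ≡ 9² = 81 ≡ 14 (mod 67)
60 = 32 + 16 + 8 + 4, so 24^60 = 24^32 × 24^16 × 24^8 × 24^4 ≡ 14 × 9 × 64 × 59 (mod 67)
Multiplying step by step:
  14 × 9 = 126 ≡ 59 (mod 67)
  59 × 64 = 3776 ≡ 24 (mod 67)
  24 × 59 = 1416 ≡ 9 (mod 67)
Result: 24^60 ≡ 9 (mod 67)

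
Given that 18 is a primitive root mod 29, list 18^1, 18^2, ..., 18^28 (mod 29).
g^1, g^2, ..., g^{28} mod 29: {18, 5, 3, 25, 15, 9, 17, 16, 27, 22, 19, 23, 8, 28, 11, 24, 26, 4, 14, 20, 12, 13, 2, 7, 10, 6, 21, 1}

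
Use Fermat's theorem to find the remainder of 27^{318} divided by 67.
62

By Fermat's Little Theorem, a^(p-1) ≡ 1 (mod p) for prime p and gcd(a, p) = 1
Here p = 67, so 27^66 ≡ 1 (mod 67)
We can reduce the exponent: 318 mod 66 = 54
So 27^318 ≡ 27^54 (mod 67)
Computing: 27^54 mod 67 = 62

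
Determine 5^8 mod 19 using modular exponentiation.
8 = 8 (binary 1000). Repeated squaring mod 19: 5^1 ≡ 5; 5^2 ≡ 5² = 25 ≡ 6; 5^4 ≡ 6² = 36 ≡ 17; 5^8 ≡ 17² = 289 ≡ 4. So 5^8 ≡ 4 (mod 19).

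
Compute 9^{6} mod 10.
1

Using successive squaring:
Binary expansion of 6: 110
Powers of 9 mod 10 (each is the square of the previous):
  9^1 ≡ 9 (mod 10)
  9^2 ≡ 9² = 81 ≡ 1 (mod 10)
  9^4 ≡ 1² = 1 ≡ 1 (mod 10)
6 = 4 + 2, so 9^6 = 9^4 × 9^2 ≡ 1 × 1 (mod 10)
Multiplying step by step:
  1 × 1 = 1 ≡ 1 (mod 10)
Result: 9^6 ≡ 1 (mod 10)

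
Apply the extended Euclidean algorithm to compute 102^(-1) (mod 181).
Extended GCD: 102(-55) + 181(31) = 1. So 102^(-1) ≡ 126 ≡ 126 (mod 181). Verify: 102 × 126 = 12852 ≡ 1 (mod 181)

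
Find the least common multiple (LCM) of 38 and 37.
1406

First find GCD(38, 37) using the Euclidean algorithm:
38 = 1 × 37 + 1
37 = 37 × 1 + 0
GCD(38, 37) = 1

LCM formula: LCM(a, b) = (a × b) / GCD(a, b)
LCM(38, 37) = (38 × 37) / 1
LCM(38, 37) = 1406 / 1
LCM(38, 37) = 1406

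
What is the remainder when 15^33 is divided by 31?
Using Fermat: 15^{30} ≡ 1 (mod 31). 33 ≡ 3 (mod 30). So 15^{33} ≡ 15^{3} ≡ 27 (mod 31)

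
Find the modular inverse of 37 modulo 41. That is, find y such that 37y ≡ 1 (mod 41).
10

Using Extended Euclidean Algorithm:
gcd(37, 41) = 1
Bezout coefficients: 37 × 10 + 41 × -9 = 1
So 37 × 10 ≡ 1 (mod 41)
The inverse is 10 mod 41 = 10
Verification: 37 × 10 = 370 = 9 × 41 + 1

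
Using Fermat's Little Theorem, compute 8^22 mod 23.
By Fermat's Little Theorem, 8^{22} ≡ 1 (mod 23) since 23 is prime and gcd(8, 23) = 1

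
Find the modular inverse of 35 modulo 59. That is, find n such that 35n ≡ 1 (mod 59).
27

Using Extended Euclidean Algorithm:
gcd(35, 59) = 1
Bezout coefficients: 35 × 27 + 59 × -16 = 1
So 35 × 27 ≡ 1 (mod 59)
The inverse is 27 mod 59 = 27
Verification: 35 × 27 = 945 = 16 × 59 + 1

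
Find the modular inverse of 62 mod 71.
62^(-1) ≡ 63 (mod 71). Verification: 62 × 63 = 3906 ≡ 1 (mod 71)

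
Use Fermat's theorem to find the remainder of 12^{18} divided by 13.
1

By Fermat's Little Theorem, a^(p-1) ≡ 1 (mod p) for prime p and gcd(a, p) = 1
Here p = 13, so 12^12 ≡ 1 (mod 13)
We can reduce the exponent: 18 mod 12 = 6
So 12^18 ≡ 12^6 (mod 13)
Computing: 12^6 mod 13 = 1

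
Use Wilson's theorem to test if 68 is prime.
(67)! mod 68 = 0. Since 0 ≢ -1 (mod 68), 68 is not prime.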